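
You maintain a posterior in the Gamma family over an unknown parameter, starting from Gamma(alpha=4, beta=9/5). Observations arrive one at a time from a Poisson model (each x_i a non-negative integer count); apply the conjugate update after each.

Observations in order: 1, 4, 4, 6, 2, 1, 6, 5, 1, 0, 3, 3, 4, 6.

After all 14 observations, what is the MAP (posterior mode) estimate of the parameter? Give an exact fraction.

245/79

obs 1: x=1 → posterior Gamma(5, 14/5)
obs 2: x=4 → posterior Gamma(9, 19/5)
obs 3: x=4 → posterior Gamma(13, 24/5)
obs 4: x=6 → posterior Gamma(19, 29/5)
obs 5: x=2 → posterior Gamma(21, 34/5)
obs 6: x=1 → posterior Gamma(22, 39/5)
obs 7: x=6 → posterior Gamma(28, 44/5)
obs 8: x=5 → posterior Gamma(33, 49/5)
obs 9: x=1 → posterior Gamma(34, 54/5)
obs 10: x=0 → posterior Gamma(34, 59/5)
obs 11: x=3 → posterior Gamma(37, 64/5)
obs 12: x=3 → posterior Gamma(40, 69/5)
obs 13: x=4 → posterior Gamma(44, 74/5)
obs 14: x=6 → posterior Gamma(50, 79/5)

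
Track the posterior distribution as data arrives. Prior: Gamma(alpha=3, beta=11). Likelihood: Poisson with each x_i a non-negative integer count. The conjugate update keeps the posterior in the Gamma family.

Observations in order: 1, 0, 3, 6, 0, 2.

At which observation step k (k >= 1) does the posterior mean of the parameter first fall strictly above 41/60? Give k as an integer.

obs 1: x=1 → posterior Gamma(4, 12)
obs 2: x=0 → posterior Gamma(4, 13)
obs 3: x=3 → posterior Gamma(7, 14)
obs 4: x=6 → posterior Gamma(13, 15)
obs 5: x=0 → posterior Gamma(13, 16)
obs 6: x=2 → posterior Gamma(15, 17)

k = 4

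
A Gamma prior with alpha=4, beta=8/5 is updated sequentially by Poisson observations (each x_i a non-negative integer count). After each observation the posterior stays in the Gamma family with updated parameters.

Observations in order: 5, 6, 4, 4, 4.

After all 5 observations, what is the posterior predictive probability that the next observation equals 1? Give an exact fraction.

13496157729210966407133682493351650673273895/171372331490336173605981741257818705594679296

obs 1: x=5 → posterior Gamma(9, 13/5)
obs 2: x=6 → posterior Gamma(15, 18/5)
obs 3: x=4 → posterior Gamma(19, 23/5)
obs 4: x=4 → posterior Gamma(23, 28/5)
obs 5: x=4 → posterior Gamma(27, 33/5)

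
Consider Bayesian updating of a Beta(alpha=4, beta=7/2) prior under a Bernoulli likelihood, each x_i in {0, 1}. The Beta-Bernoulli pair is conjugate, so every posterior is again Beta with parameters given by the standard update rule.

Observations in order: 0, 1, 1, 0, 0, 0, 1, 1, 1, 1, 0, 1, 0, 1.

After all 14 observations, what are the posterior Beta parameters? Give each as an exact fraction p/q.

obs 1: x=0 → posterior Beta(4, 9/2)
obs 2: x=1 → posterior Beta(5, 9/2)
obs 3: x=1 → posterior Beta(6, 9/2)
obs 4: x=0 → posterior Beta(6, 11/2)
obs 5: x=0 → posterior Beta(6, 13/2)
obs 6: x=0 → posterior Beta(6, 15/2)
obs 7: x=1 → posterior Beta(7, 15/2)
obs 8: x=1 → posterior Beta(8, 15/2)
obs 9: x=1 → posterior Beta(9, 15/2)
obs 10: x=1 → posterior Beta(10, 15/2)
obs 11: x=0 → posterior Beta(10, 17/2)
obs 12: x=1 → posterior Beta(11, 17/2)
obs 13: x=0 → posterior Beta(11, 19/2)
obs 14: x=1 → posterior Beta(12, 19/2)

alpha=12, beta=19/2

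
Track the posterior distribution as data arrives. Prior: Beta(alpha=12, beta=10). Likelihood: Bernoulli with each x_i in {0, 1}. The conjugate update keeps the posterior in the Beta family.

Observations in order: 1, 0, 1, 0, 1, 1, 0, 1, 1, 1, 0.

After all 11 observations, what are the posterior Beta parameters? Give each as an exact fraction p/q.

alpha=19, beta=14

obs 1: x=1 → posterior Beta(13, 10)
obs 2: x=0 → posterior Beta(13, 11)
obs 3: x=1 → posterior Beta(14, 11)
obs 4: x=0 → posterior Beta(14, 12)
obs 5: x=1 → posterior Beta(15, 12)
obs 6: x=1 → posterior Beta(16, 12)
obs 7: x=0 → posterior Beta(16, 13)
obs 8: x=1 → posterior Beta(17, 13)
obs 9: x=1 → posterior Beta(18, 13)
obs 10: x=1 → posterior Beta(19, 13)
obs 11: x=0 → posterior Beta(19, 14)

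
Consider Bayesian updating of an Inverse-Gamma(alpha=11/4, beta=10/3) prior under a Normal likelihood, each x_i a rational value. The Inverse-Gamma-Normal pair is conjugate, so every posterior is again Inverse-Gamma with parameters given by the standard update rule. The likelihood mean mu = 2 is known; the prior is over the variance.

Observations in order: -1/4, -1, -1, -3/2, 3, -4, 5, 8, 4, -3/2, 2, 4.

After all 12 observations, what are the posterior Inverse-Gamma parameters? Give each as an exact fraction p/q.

obs 1: x=-1/4 → posterior Inverse-Gamma(13/4, 563/96)
obs 2: x=-1 → posterior Inverse-Gamma(15/4, 995/96)
obs 3: x=-1 → posterior Inverse-Gamma(17/4, 1427/96)
obs 4: x=-3/2 → posterior Inverse-Gamma(19/4, 2015/96)
obs 5: x=3 → posterior Inverse-Gamma(21/4, 2063/96)
obs 6: x=-4 → posterior Inverse-Gamma(23/4, 3791/96)
obs 7: x=5 → posterior Inverse-Gamma(25/4, 4223/96)
obs 8: x=8 → posterior Inverse-Gamma(27/4, 5951/96)
obs 9: x=4 → posterior Inverse-Gamma(29/4, 6143/96)
obs 10: x=-3/2 → posterior Inverse-Gamma(31/4, 6731/96)
obs 11: x=2 → posterior Inverse-Gamma(33/4, 6731/96)
obs 12: x=4 → posterior Inverse-Gamma(35/4, 6923/96)

alpha=35/4, beta=6923/96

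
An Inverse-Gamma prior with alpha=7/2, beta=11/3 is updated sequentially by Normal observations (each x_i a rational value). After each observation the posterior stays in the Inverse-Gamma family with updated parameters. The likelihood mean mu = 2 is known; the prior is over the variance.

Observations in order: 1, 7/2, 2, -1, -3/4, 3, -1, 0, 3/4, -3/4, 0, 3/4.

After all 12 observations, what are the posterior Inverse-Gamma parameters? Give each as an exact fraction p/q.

obs 1: x=1 → posterior Inverse-Gamma(4, 25/6)
obs 2: x=7/2 → posterior Inverse-Gamma(9/2, 127/24)
obs 3: x=2 → posterior Inverse-Gamma(5, 127/24)
obs 4: x=-1 → posterior Inverse-Gamma(11/2, 235/24)
obs 5: x=-3/4 → posterior Inverse-Gamma(6, 1303/96)
obs 6: x=3 → posterior Inverse-Gamma(13/2, 1351/96)
obs 7: x=-1 → posterior Inverse-Gamma(7, 1783/96)
obs 8: x=0 → posterior Inverse-Gamma(15/2, 1975/96)
obs 9: x=3/4 → posterior Inverse-Gamma(8, 1025/48)
obs 10: x=-3/4 → posterior Inverse-Gamma(17/2, 2413/96)
obs 11: x=0 → posterior Inverse-Gamma(9, 2605/96)
obs 12: x=3/4 → posterior Inverse-Gamma(19/2, 335/12)

alpha=19/2, beta=335/12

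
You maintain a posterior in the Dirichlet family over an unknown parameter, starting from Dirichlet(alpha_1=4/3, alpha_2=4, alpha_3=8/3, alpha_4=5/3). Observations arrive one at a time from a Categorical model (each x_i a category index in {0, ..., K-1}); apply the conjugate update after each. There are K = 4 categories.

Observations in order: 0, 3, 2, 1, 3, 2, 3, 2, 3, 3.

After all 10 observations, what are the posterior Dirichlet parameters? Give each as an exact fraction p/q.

obs 1: x=0 → posterior Dirichlet(7/3, 4, 8/3, 5/3)
obs 2: x=3 → posterior Dirichlet(7/3, 4, 8/3, 8/3)
obs 3: x=2 → posterior Dirichlet(7/3, 4, 11/3, 8/3)
obs 4: x=1 → posterior Dirichlet(7/3, 5, 11/3, 8/3)
obs 5: x=3 → posterior Dirichlet(7/3, 5, 11/3, 11/3)
obs 6: x=2 → posterior Dirichlet(7/3, 5, 14/3, 11/3)
obs 7: x=3 → posterior Dirichlet(7/3, 5, 14/3, 14/3)
obs 8: x=2 → posterior Dirichlet(7/3, 5, 17/3, 14/3)
obs 9: x=3 → posterior Dirichlet(7/3, 5, 17/3, 17/3)
obs 10: x=3 → posterior Dirichlet(7/3, 5, 17/3, 20/3)

alpha_1=7/3, alpha_2=5, alpha_3=17/3, alpha_4=20/3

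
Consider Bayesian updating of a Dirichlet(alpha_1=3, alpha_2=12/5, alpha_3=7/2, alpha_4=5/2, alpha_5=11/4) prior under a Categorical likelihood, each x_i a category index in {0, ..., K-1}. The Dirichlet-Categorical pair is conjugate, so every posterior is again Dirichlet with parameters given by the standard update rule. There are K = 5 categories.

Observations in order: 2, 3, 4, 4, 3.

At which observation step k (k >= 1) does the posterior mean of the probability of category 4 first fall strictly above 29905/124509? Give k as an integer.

k = 4

obs 1: x=2 → posterior Dirichlet(3, 12/5, 9/2, 5/2, 11/4)
obs 2: x=3 → posterior Dirichlet(3, 12/5, 9/2, 7/2, 11/4)
obs 3: x=4 → posterior Dirichlet(3, 12/5, 9/2, 7/2, 15/4)
obs 4: x=4 → posterior Dirichlet(3, 12/5, 9/2, 7/2, 19/4)
obs 5: x=3 → posterior Dirichlet(3, 12/5, 9/2, 9/2, 19/4)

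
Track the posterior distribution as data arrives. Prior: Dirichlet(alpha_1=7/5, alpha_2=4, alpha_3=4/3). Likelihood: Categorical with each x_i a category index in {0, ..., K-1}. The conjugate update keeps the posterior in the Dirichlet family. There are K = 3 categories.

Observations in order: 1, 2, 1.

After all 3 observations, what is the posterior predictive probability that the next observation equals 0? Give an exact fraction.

obs 1: x=1 → posterior Dirichlet(7/5, 5, 4/3)
obs 2: x=2 → posterior Dirichlet(7/5, 5, 7/3)
obs 3: x=1 → posterior Dirichlet(7/5, 6, 7/3)

21/146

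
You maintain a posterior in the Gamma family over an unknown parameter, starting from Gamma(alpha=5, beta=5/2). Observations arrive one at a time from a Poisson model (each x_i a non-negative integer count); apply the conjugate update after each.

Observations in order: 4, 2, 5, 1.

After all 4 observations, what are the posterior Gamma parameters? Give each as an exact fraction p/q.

obs 1: x=4 → posterior Gamma(9, 7/2)
obs 2: x=2 → posterior Gamma(11, 9/2)
obs 3: x=5 → posterior Gamma(16, 11/2)
obs 4: x=1 → posterior Gamma(17, 13/2)

alpha=17, beta=13/2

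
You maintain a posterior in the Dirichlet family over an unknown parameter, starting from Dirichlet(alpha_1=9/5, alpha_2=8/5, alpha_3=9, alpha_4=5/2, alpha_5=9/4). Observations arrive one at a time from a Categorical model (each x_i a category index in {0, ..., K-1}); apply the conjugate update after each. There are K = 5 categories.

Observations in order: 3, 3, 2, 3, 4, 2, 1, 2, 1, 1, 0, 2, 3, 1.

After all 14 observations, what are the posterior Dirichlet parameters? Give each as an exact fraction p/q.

obs 1: x=3 → posterior Dirichlet(9/5, 8/5, 9, 7/2, 9/4)
obs 2: x=3 → posterior Dirichlet(9/5, 8/5, 9, 9/2, 9/4)
obs 3: x=2 → posterior Dirichlet(9/5, 8/5, 10, 9/2, 9/4)
obs 4: x=3 → posterior Dirichlet(9/5, 8/5, 10, 11/2, 9/4)
obs 5: x=4 → posterior Dirichlet(9/5, 8/5, 10, 11/2, 13/4)
obs 6: x=2 → posterior Dirichlet(9/5, 8/5, 11, 11/2, 13/4)
obs 7: x=1 → posterior Dirichlet(9/5, 13/5, 11, 11/2, 13/4)
obs 8: x=2 → posterior Dirichlet(9/5, 13/5, 12, 11/2, 13/4)
obs 9: x=1 → posterior Dirichlet(9/5, 18/5, 12, 11/2, 13/4)
obs 10: x=1 → posterior Dirichlet(9/5, 23/5, 12, 11/2, 13/4)
obs 11: x=0 → posterior Dirichlet(14/5, 23/5, 12, 11/2, 13/4)
obs 12: x=2 → posterior Dirichlet(14/5, 23/5, 13, 11/2, 13/4)
obs 13: x=3 → posterior Dirichlet(14/5, 23/5, 13, 13/2, 13/4)
obs 14: x=1 → posterior Dirichlet(14/5, 28/5, 13, 13/2, 13/4)

alpha_1=14/5, alpha_2=28/5, alpha_3=13, alpha_4=13/2, alpha_5=13/4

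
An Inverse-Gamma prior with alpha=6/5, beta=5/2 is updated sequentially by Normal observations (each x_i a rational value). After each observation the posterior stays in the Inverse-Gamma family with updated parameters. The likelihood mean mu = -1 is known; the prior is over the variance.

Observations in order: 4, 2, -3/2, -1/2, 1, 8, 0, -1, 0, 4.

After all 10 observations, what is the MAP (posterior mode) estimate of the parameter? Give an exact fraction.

obs 1: x=4 → posterior Inverse-Gamma(17/10, 15)
obs 2: x=2 → posterior Inverse-Gamma(11/5, 39/2)
obs 3: x=-3/2 → posterior Inverse-Gamma(27/10, 157/8)
obs 4: x=-1/2 → posterior Inverse-Gamma(16/5, 79/4)
obs 5: x=1 → posterior Inverse-Gamma(37/10, 87/4)
obs 6: x=8 → posterior Inverse-Gamma(21/5, 249/4)
obs 7: x=0 → posterior Inverse-Gamma(47/10, 251/4)
obs 8: x=-1 → posterior Inverse-Gamma(26/5, 251/4)
obs 9: x=0 → posterior Inverse-Gamma(57/10, 253/4)
obs 10: x=4 → posterior Inverse-Gamma(31/5, 303/4)

505/48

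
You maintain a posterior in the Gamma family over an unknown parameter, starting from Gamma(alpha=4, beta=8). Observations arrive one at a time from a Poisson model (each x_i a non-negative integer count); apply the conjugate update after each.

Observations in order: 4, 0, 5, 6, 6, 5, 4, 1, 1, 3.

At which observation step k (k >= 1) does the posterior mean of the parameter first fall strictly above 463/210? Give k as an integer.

k = 7

obs 1: x=4 → posterior Gamma(8, 9)
obs 2: x=0 → posterior Gamma(8, 10)
obs 3: x=5 → posterior Gamma(13, 11)
obs 4: x=6 → posterior Gamma(19, 12)
obs 5: x=6 → posterior Gamma(25, 13)
obs 6: x=5 → posterior Gamma(30, 14)
obs 7: x=4 → posterior Gamma(34, 15)
obs 8: x=1 → posterior Gamma(35, 16)
obs 9: x=1 → posterior Gamma(36, 17)
obs 10: x=3 → posterior Gamma(39, 18)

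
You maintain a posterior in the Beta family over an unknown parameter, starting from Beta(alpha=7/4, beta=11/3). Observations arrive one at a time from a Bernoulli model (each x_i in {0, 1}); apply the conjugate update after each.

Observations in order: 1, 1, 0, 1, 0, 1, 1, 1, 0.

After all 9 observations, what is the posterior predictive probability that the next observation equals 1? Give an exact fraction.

obs 1: x=1 → posterior Beta(11/4, 11/3)
obs 2: x=1 → posterior Beta(15/4, 11/3)
obs 3: x=0 → posterior Beta(15/4, 14/3)
obs 4: x=1 → posterior Beta(19/4, 14/3)
obs 5: x=0 → posterior Beta(19/4, 17/3)
obs 6: x=1 → posterior Beta(23/4, 17/3)
obs 7: x=1 → posterior Beta(27/4, 17/3)
obs 8: x=1 → posterior Beta(31/4, 17/3)
obs 9: x=0 → posterior Beta(31/4, 20/3)

93/173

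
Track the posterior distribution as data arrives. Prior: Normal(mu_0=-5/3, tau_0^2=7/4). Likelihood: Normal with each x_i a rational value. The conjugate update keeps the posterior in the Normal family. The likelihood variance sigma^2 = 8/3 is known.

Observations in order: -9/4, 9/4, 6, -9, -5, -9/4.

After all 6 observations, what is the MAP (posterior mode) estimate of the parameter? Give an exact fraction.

obs 1: x=-9/4 → posterior Normal(-1207/636, 56/53)
obs 2: x=9/4 → posterior Normal(-80/111, 28/37)
obs 3: x=6 → posterior Normal(218/285, 56/95)
obs 4: x=-9 → posterior Normal(-349/348, 14/29)
obs 5: x=-5 → posterior Normal(-664/411, 56/137)
obs 6: x=-9/4 → posterior Normal(-3223/1896, 28/79)

-3223/1896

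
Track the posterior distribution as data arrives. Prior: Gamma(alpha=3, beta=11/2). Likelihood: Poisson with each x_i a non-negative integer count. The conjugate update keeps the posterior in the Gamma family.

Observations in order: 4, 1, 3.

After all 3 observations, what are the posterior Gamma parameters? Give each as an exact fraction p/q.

alpha=11, beta=17/2

obs 1: x=4 → posterior Gamma(7, 13/2)
obs 2: x=1 → posterior Gamma(8, 15/2)
obs 3: x=3 → posterior Gamma(11, 17/2)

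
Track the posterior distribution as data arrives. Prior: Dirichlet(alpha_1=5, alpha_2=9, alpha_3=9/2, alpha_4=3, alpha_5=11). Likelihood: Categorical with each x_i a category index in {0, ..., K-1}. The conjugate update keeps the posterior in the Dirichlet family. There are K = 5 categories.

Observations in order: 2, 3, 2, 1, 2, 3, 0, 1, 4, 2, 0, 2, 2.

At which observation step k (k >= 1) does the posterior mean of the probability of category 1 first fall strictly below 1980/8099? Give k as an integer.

k = 13

obs 1: x=2 → posterior Dirichlet(5, 9, 11/2, 3, 11)
obs 2: x=3 → posterior Dirichlet(5, 9, 11/2, 4, 11)
obs 3: x=2 → posterior Dirichlet(5, 9, 13/2, 4, 11)
obs 4: x=1 → posterior Dirichlet(5, 10, 13/2, 4, 11)
obs 5: x=2 → posterior Dirichlet(5, 10, 15/2, 4, 11)
obs 6: x=3 → posterior Dirichlet(5, 10, 15/2, 5, 11)
obs 7: x=0 → posterior Dirichlet(6, 10, 15/2, 5, 11)
obs 8: x=1 → posterior Dirichlet(6, 11, 15/2, 5, 11)
obs 9: x=4 → posterior Dirichlet(6, 11, 15/2, 5, 12)
obs 10: x=2 → posterior Dirichlet(6, 11, 17/2, 5, 12)
obs 11: x=0 → posterior Dirichlet(7, 11, 17/2, 5, 12)
obs 12: x=2 → posterior Dirichlet(7, 11, 19/2, 5, 12)
obs 13: x=2 → posterior Dirichlet(7, 11, 21/2, 5, 12)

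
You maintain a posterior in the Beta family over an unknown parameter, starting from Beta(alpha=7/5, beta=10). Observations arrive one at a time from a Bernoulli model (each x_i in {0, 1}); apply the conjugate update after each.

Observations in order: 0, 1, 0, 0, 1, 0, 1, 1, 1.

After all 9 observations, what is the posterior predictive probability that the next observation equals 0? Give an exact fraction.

35/51

obs 1: x=0 → posterior Beta(7/5, 11)
obs 2: x=1 → posterior Beta(12/5, 11)
obs 3: x=0 → posterior Beta(12/5, 12)
obs 4: x=0 → posterior Beta(12/5, 13)
obs 5: x=1 → posterior Beta(17/5, 13)
obs 6: x=0 → posterior Beta(17/5, 14)
obs 7: x=1 → posterior Beta(22/5, 14)
obs 8: x=1 → posterior Beta(27/5, 14)
obs 9: x=1 → posterior Beta(32/5, 14)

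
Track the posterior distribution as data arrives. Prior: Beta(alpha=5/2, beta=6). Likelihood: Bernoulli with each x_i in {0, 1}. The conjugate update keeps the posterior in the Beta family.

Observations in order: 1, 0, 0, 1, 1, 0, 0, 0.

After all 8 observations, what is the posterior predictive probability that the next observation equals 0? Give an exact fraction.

2/3

obs 1: x=1 → posterior Beta(7/2, 6)
obs 2: x=0 → posterior Beta(7/2, 7)
obs 3: x=0 → posterior Beta(7/2, 8)
obs 4: x=1 → posterior Beta(9/2, 8)
obs 5: x=1 → posterior Beta(11/2, 8)
obs 6: x=0 → posterior Beta(11/2, 9)
obs 7: x=0 → posterior Beta(11/2, 10)
obs 8: x=0 → posterior Beta(11/2, 11)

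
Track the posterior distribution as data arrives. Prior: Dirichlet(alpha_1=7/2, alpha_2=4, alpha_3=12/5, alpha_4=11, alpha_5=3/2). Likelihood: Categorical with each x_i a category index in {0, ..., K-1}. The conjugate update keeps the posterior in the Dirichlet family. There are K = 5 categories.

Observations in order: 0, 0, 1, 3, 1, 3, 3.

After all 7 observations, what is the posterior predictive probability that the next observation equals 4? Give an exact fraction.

5/98

obs 1: x=0 → posterior Dirichlet(9/2, 4, 12/5, 11, 3/2)
obs 2: x=0 → posterior Dirichlet(11/2, 4, 12/5, 11, 3/2)
obs 3: x=1 → posterior Dirichlet(11/2, 5, 12/5, 11, 3/2)
obs 4: x=3 → posterior Dirichlet(11/2, 5, 12/5, 12, 3/2)
obs 5: x=1 → posterior Dirichlet(11/2, 6, 12/5, 12, 3/2)
obs 6: x=3 → posterior Dirichlet(11/2, 6, 12/5, 13, 3/2)
obs 7: x=3 → posterior Dirichlet(11/2, 6, 12/5, 14, 3/2)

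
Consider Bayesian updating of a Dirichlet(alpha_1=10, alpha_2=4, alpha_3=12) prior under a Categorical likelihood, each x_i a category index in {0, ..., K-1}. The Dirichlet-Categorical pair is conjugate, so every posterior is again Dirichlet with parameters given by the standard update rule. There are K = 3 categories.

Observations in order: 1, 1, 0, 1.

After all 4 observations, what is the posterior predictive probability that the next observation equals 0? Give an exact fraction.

11/30

obs 1: x=1 → posterior Dirichlet(10, 5, 12)
obs 2: x=1 → posterior Dirichlet(10, 6, 12)
obs 3: x=0 → posterior Dirichlet(11, 6, 12)
obs 4: x=1 → posterior Dirichlet(11, 7, 12)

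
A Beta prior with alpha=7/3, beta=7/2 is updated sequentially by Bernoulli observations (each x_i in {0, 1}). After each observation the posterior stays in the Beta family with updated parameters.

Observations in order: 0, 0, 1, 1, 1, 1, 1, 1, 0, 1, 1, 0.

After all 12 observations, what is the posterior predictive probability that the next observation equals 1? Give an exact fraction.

obs 1: x=0 → posterior Beta(7/3, 9/2)
obs 2: x=0 → posterior Beta(7/3, 11/2)
obs 3: x=1 → posterior Beta(10/3, 11/2)
obs 4: x=1 → posterior Beta(13/3, 11/2)
obs 5: x=1 → posterior Beta(16/3, 11/2)
obs 6: x=1 → posterior Beta(19/3, 11/2)
obs 7: x=1 → posterior Beta(22/3, 11/2)
obs 8: x=1 → posterior Beta(25/3, 11/2)
obs 9: x=0 → posterior Beta(25/3, 13/2)
obs 10: x=1 → posterior Beta(28/3, 13/2)
obs 11: x=1 → posterior Beta(31/3, 13/2)
obs 12: x=0 → posterior Beta(31/3, 15/2)

62/107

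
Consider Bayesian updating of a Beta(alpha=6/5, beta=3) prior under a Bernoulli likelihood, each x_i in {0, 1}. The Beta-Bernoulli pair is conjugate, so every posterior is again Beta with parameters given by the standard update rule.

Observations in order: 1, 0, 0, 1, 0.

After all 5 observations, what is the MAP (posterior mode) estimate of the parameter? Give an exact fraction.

obs 1: x=1 → posterior Beta(11/5, 3)
obs 2: x=0 → posterior Beta(11/5, 4)
obs 3: x=0 → posterior Beta(11/5, 5)
obs 4: x=1 → posterior Beta(16/5, 5)
obs 5: x=0 → posterior Beta(16/5, 6)

11/36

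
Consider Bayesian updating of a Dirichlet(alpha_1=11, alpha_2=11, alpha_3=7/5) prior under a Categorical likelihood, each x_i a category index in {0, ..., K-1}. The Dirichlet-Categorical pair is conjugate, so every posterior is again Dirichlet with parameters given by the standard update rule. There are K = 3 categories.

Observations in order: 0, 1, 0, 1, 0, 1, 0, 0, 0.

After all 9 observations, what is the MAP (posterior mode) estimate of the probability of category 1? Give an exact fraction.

obs 1: x=0 → posterior Dirichlet(12, 11, 7/5)
obs 2: x=1 → posterior Dirichlet(12, 12, 7/5)
obs 3: x=0 → posterior Dirichlet(13, 12, 7/5)
obs 4: x=1 → posterior Dirichlet(13, 13, 7/5)
obs 5: x=0 → posterior Dirichlet(14, 13, 7/5)
obs 6: x=1 → posterior Dirichlet(14, 14, 7/5)
obs 7: x=0 → posterior Dirichlet(15, 14, 7/5)
obs 8: x=0 → posterior Dirichlet(16, 14, 7/5)
obs 9: x=0 → posterior Dirichlet(17, 14, 7/5)

65/147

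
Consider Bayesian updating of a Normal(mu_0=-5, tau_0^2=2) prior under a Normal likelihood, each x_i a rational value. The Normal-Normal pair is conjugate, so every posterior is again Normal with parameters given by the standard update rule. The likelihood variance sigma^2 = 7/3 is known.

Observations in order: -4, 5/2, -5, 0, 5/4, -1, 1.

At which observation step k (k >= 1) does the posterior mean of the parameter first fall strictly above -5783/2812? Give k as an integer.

obs 1: x=-4 → posterior Normal(-59/13, 14/13)
obs 2: x=5/2 → posterior Normal(-44/19, 14/19)
obs 3: x=-5 → posterior Normal(-74/25, 14/25)
obs 4: x=0 → posterior Normal(-74/31, 14/31)
obs 5: x=5/4 → posterior Normal(-133/74, 14/37)
obs 6: x=-1 → posterior Normal(-145/86, 14/43)
obs 7: x=1 → posterior Normal(-19/14, 2/7)

k = 5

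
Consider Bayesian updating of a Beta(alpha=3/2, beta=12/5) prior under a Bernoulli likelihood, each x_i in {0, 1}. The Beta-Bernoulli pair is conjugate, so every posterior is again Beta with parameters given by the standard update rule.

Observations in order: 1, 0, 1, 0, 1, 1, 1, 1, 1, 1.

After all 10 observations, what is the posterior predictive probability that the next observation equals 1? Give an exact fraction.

95/139

obs 1: x=1 → posterior Beta(5/2, 12/5)
obs 2: x=0 → posterior Beta(5/2, 17/5)
obs 3: x=1 → posterior Beta(7/2, 17/5)
obs 4: x=0 → posterior Beta(7/2, 22/5)
obs 5: x=1 → posterior Beta(9/2, 22/5)
obs 6: x=1 → posterior Beta(11/2, 22/5)
obs 7: x=1 → posterior Beta(13/2, 22/5)
obs 8: x=1 → posterior Beta(15/2, 22/5)
obs 9: x=1 → posterior Beta(17/2, 22/5)
obs 10: x=1 → posterior Beta(19/2, 22/5)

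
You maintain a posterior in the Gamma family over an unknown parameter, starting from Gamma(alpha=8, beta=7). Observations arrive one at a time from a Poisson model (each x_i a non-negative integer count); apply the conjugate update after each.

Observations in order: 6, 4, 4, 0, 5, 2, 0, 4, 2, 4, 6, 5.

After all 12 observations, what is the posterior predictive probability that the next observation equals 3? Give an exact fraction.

1914574724962915928288332442349221899051064260948634993350591269221/9007199254740992000000000000000000000000000000000000000000000000000

obs 1: x=6 → posterior Gamma(14, 8)
obs 2: x=4 → posterior Gamma(18, 9)
obs 3: x=4 → posterior Gamma(22, 10)
obs 4: x=0 → posterior Gamma(22, 11)
obs 5: x=5 → posterior Gamma(27, 12)
obs 6: x=2 → posterior Gamma(29, 13)
obs 7: x=0 → posterior Gamma(29, 14)
obs 8: x=4 → posterior Gamma(33, 15)
obs 9: x=2 → posterior Gamma(35, 16)
obs 10: x=4 → posterior Gamma(39, 17)
obs 11: x=6 → posterior Gamma(45, 18)
obs 12: x=5 → posterior Gamma(50, 19)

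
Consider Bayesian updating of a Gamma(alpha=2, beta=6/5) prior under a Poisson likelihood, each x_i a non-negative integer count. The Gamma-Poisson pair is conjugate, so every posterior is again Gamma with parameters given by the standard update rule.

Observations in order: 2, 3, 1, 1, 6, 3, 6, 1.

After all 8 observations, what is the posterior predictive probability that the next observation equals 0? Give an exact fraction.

obs 1: x=2 → posterior Gamma(4, 11/5)
obs 2: x=3 → posterior Gamma(7, 16/5)
obs 3: x=1 → posterior Gamma(8, 21/5)
obs 4: x=1 → posterior Gamma(9, 26/5)
obs 5: x=6 → posterior Gamma(15, 31/5)
obs 6: x=3 → posterior Gamma(18, 36/5)
obs 7: x=6 → posterior Gamma(24, 41/5)
obs 8: x=1 → posterior Gamma(25, 46/5)

370634456879779497815637488681697333477376/4889386875822335218694341406651057475751251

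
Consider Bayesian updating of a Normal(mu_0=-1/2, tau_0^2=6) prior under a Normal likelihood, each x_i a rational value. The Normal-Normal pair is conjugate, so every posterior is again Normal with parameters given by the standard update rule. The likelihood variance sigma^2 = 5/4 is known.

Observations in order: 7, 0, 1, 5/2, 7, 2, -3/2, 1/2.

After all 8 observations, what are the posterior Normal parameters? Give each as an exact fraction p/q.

mu_0=883/394, tau_0^2=30/197

obs 1: x=7 → posterior Normal(331/58, 30/29)
obs 2: x=0 → posterior Normal(331/106, 30/53)
obs 3: x=1 → posterior Normal(379/154, 30/77)
obs 4: x=5/2 → posterior Normal(499/202, 30/101)
obs 5: x=7 → posterior Normal(167/50, 6/25)
obs 6: x=2 → posterior Normal(931/298, 30/149)
obs 7: x=-3/2 → posterior Normal(859/346, 30/173)
obs 8: x=1/2 → posterior Normal(883/394, 30/197)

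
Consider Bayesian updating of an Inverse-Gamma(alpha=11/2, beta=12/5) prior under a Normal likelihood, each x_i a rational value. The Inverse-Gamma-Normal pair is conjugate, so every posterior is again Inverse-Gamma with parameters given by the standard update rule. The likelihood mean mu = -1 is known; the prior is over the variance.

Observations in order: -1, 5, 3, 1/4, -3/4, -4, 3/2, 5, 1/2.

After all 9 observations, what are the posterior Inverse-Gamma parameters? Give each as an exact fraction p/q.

alpha=10, beta=4477/80

obs 1: x=-1 → posterior Inverse-Gamma(6, 12/5)
obs 2: x=5 → posterior Inverse-Gamma(13/2, 102/5)
obs 3: x=3 → posterior Inverse-Gamma(7, 142/5)
obs 4: x=1/4 → posterior Inverse-Gamma(15/2, 4669/160)
obs 5: x=-3/4 → posterior Inverse-Gamma(8, 2337/80)
obs 6: x=-4 → posterior Inverse-Gamma(17/2, 2697/80)
obs 7: x=3/2 → posterior Inverse-Gamma(9, 2947/80)
obs 8: x=5 → posterior Inverse-Gamma(19/2, 4387/80)
obs 9: x=1/2 → posterior Inverse-Gamma(10, 4477/80)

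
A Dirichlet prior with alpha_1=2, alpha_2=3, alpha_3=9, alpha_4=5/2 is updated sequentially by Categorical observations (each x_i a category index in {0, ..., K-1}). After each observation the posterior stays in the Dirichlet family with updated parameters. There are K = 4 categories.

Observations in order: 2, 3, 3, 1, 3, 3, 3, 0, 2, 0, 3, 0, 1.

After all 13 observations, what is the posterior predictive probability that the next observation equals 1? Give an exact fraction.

obs 1: x=2 → posterior Dirichlet(2, 3, 10, 5/2)
obs 2: x=3 → posterior Dirichlet(2, 3, 10, 7/2)
obs 3: x=3 → posterior Dirichlet(2, 3, 10, 9/2)
obs 4: x=1 → posterior Dirichlet(2, 4, 10, 9/2)
obs 5: x=3 → posterior Dirichlet(2, 4, 10, 11/2)
obs 6: x=3 → posterior Dirichlet(2, 4, 10, 13/2)
obs 7: x=3 → posterior Dirichlet(2, 4, 10, 15/2)
obs 8: x=0 → posterior Dirichlet(3, 4, 10, 15/2)
obs 9: x=2 → posterior Dirichlet(3, 4, 11, 15/2)
obs 10: x=0 → posterior Dirichlet(4, 4, 11, 15/2)
obs 11: x=3 → posterior Dirichlet(4, 4, 11, 17/2)
obs 12: x=0 → posterior Dirichlet(5, 4, 11, 17/2)
obs 13: x=1 → posterior Dirichlet(5, 5, 11, 17/2)

10/59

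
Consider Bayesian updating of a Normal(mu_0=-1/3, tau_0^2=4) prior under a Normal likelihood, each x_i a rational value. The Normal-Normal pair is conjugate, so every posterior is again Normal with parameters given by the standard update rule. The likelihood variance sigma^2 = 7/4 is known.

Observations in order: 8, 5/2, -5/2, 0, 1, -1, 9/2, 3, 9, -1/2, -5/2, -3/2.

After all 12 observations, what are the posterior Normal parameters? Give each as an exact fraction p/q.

mu_0=953/597, tau_0^2=28/199

obs 1: x=8 → posterior Normal(377/69, 28/23)
obs 2: x=5/2 → posterior Normal(497/117, 28/39)
obs 3: x=-5/2 → posterior Normal(377/165, 28/55)
obs 4: x=0 → posterior Normal(377/213, 28/71)
obs 5: x=1 → posterior Normal(425/261, 28/87)
obs 6: x=-1 → posterior Normal(377/309, 28/103)
obs 7: x=9/2 → posterior Normal(593/357, 4/17)
obs 8: x=3 → posterior Normal(737/405, 28/135)
obs 9: x=9 → posterior Normal(1169/453, 28/151)
obs 10: x=-1/2 → posterior Normal(1145/501, 28/167)
obs 11: x=-5/2 → posterior Normal(1025/549, 28/183)
obs 12: x=-3/2 → posterior Normal(953/597, 28/199)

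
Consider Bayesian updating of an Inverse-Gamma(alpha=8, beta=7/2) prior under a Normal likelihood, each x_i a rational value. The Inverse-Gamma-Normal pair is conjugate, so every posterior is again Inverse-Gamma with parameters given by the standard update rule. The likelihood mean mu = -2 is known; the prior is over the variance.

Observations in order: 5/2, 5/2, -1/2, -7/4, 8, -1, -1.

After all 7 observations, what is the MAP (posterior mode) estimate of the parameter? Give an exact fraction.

2429/400

obs 1: x=5/2 → posterior Inverse-Gamma(17/2, 109/8)
obs 2: x=5/2 → posterior Inverse-Gamma(9, 95/4)
obs 3: x=-1/2 → posterior Inverse-Gamma(19/2, 199/8)
obs 4: x=-7/4 → posterior Inverse-Gamma(10, 797/32)
obs 5: x=8 → posterior Inverse-Gamma(21/2, 2397/32)
obs 6: x=-1 → posterior Inverse-Gamma(11, 2413/32)
obs 7: x=-1 → posterior Inverse-Gamma(23/2, 2429/32)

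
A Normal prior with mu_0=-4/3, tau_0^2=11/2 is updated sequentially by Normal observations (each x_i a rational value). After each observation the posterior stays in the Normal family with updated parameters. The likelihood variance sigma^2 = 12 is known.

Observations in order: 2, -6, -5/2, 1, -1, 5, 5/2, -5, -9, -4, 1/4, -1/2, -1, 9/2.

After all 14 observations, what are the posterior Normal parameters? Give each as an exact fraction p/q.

mu_0=-733/712, tau_0^2=66/89

obs 1: x=2 → posterior Normal(-2/7, 132/35)
obs 2: x=-6 → posterior Normal(-38/23, 66/23)
obs 3: x=-5/2 → posterior Normal(-69/38, 44/19)
obs 4: x=1 → posterior Normal(-185/136, 33/17)
obs 5: x=-1 → posterior Normal(-207/158, 132/79)
obs 6: x=5 → posterior Normal(-97/180, 22/15)
obs 7: x=5/2 → posterior Normal(-21/101, 132/101)
obs 8: x=-5 → posterior Normal(-19/28, 33/28)
obs 9: x=-9 → posterior Normal(-175/123, 44/41)
obs 10: x=-4 → posterior Normal(-219/134, 66/67)
obs 11: x=1/4 → posterior Normal(-173/116, 132/145)
obs 12: x=-1/2 → posterior Normal(-887/624, 11/13)
obs 13: x=-1 → posterior Normal(-931/668, 132/167)
obs 14: x=9/2 → posterior Normal(-733/712, 66/89)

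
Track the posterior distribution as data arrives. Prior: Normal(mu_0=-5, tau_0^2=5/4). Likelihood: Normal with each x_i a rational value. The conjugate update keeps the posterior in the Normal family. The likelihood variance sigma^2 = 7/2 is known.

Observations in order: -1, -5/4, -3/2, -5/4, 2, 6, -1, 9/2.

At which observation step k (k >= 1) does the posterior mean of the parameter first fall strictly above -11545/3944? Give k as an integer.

obs 1: x=-1 → posterior Normal(-75/19, 35/38)
obs 2: x=-5/4 → posterior Normal(-325/96, 35/48)
obs 3: x=-3/2 → posterior Normal(-355/116, 35/58)
obs 4: x=-5/4 → posterior Normal(-95/34, 35/68)
obs 5: x=2 → posterior Normal(-85/39, 35/78)
obs 6: x=6 → posterior Normal(-5/4, 35/88)
obs 7: x=-1 → posterior Normal(-60/49, 5/14)
obs 8: x=9/2 → posterior Normal(-25/36, 35/108)

k = 4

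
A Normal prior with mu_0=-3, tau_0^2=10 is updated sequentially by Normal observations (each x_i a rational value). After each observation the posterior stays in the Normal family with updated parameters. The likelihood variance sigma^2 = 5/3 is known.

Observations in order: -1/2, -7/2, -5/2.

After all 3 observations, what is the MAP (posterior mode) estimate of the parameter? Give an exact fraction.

-42/19

obs 1: x=-1/2 → posterior Normal(-6/7, 10/7)
obs 2: x=-7/2 → posterior Normal(-27/13, 10/13)
obs 3: x=-5/2 → posterior Normal(-42/19, 10/19)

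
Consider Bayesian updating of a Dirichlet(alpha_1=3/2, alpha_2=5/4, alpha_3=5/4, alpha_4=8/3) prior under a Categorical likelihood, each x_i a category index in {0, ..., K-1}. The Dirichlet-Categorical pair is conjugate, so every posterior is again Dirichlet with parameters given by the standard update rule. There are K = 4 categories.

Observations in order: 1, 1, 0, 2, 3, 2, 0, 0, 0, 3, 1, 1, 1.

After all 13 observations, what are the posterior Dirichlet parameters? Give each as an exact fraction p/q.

obs 1: x=1 → posterior Dirichlet(3/2, 9/4, 5/4, 8/3)
obs 2: x=1 → posterior Dirichlet(3/2, 13/4, 5/4, 8/3)
obs 3: x=0 → posterior Dirichlet(5/2, 13/4, 5/4, 8/3)
obs 4: x=2 → posterior Dirichlet(5/2, 13/4, 9/4, 8/3)
obs 5: x=3 → posterior Dirichlet(5/2, 13/4, 9/4, 11/3)
obs 6: x=2 → posterior Dirichlet(5/2, 13/4, 13/4, 11/3)
obs 7: x=0 → posterior Dirichlet(7/2, 13/4, 13/4, 11/3)
obs 8: x=0 → posterior Dirichlet(9/2, 13/4, 13/4, 11/3)
obs 9: x=0 → posterior Dirichlet(11/2, 13/4, 13/4, 11/3)
obs 10: x=3 → posterior Dirichlet(11/2, 13/4, 13/4, 14/3)
obs 11: x=1 → posterior Dirichlet(11/2, 17/4, 13/4, 14/3)
obs 12: x=1 → posterior Dirichlet(11/2, 21/4, 13/4, 14/3)
obs 13: x=1 → posterior Dirichlet(11/2, 25/4, 13/4, 14/3)

alpha_1=11/2, alpha_2=25/4, alpha_3=13/4, alpha_4=14/3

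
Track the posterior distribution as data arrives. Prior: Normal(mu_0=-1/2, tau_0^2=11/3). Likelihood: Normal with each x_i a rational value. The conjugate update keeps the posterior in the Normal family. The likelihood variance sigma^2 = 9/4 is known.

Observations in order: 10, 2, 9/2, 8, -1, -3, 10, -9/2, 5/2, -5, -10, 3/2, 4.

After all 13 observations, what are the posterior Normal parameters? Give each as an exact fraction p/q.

obs 1: x=10 → posterior Normal(853/142, 99/71)
obs 2: x=2 → posterior Normal(1029/230, 99/115)
obs 3: x=9/2 → posterior Normal(475/106, 33/53)
obs 4: x=8 → posterior Normal(2129/406, 99/203)
obs 5: x=-1 → posterior Normal(157/38, 99/247)
obs 6: x=-3 → posterior Normal(1777/582, 33/97)
obs 7: x=10 → posterior Normal(2657/670, 99/335)
obs 8: x=-9/2 → posterior Normal(2261/758, 99/379)
obs 9: x=5/2 → posterior Normal(827/282, 11/47)
obs 10: x=-5 → posterior Normal(2041/934, 99/467)
obs 11: x=-10 → posterior Normal(1161/1022, 99/511)
obs 12: x=3/2 → posterior Normal(431/370, 33/185)
obs 13: x=4 → posterior Normal(1645/1198, 99/599)

mu_0=1645/1198, tau_0^2=99/599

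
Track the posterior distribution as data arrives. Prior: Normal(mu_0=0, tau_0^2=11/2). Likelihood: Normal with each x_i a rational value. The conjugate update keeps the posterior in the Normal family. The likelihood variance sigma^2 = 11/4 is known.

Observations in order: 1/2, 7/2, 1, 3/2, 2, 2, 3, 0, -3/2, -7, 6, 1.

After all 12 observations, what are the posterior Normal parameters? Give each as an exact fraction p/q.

mu_0=24/25, tau_0^2=11/50

obs 1: x=1/2 → posterior Normal(1/3, 11/6)
obs 2: x=7/2 → posterior Normal(8/5, 11/10)
obs 3: x=1 → posterior Normal(10/7, 11/14)
obs 4: x=3/2 → posterior Normal(13/9, 11/18)
obs 5: x=2 → posterior Normal(17/11, 1/2)
obs 6: x=2 → posterior Normal(21/13, 11/26)
obs 7: x=3 → posterior Normal(9/5, 11/30)
obs 8: x=0 → posterior Normal(27/17, 11/34)
obs 9: x=-3/2 → posterior Normal(24/19, 11/38)
obs 10: x=-7 → posterior Normal(10/21, 11/42)
obs 11: x=6 → posterior Normal(22/23, 11/46)
obs 12: x=1 → posterior Normal(24/25, 11/50)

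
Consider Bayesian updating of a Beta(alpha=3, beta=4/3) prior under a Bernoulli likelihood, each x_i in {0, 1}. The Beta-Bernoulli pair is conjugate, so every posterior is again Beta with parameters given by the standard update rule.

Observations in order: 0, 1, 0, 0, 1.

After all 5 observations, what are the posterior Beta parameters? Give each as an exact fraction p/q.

alpha=5, beta=13/3

obs 1: x=0 → posterior Beta(3, 7/3)
obs 2: x=1 → posterior Beta(4, 7/3)
obs 3: x=0 → posterior Beta(4, 10/3)
obs 4: x=0 → posterior Beta(4, 13/3)
obs 5: x=1 → posterior Beta(5, 13/3)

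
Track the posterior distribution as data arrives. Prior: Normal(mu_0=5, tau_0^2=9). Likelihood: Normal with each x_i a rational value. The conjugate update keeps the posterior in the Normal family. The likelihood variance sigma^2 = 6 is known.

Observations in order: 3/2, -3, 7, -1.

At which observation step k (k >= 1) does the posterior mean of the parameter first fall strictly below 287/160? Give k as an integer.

obs 1: x=3/2 → posterior Normal(29/10, 18/5)
obs 2: x=-3 → posterior Normal(11/16, 9/4)
obs 3: x=7 → posterior Normal(53/22, 18/11)
obs 4: x=-1 → posterior Normal(47/28, 9/7)

k = 2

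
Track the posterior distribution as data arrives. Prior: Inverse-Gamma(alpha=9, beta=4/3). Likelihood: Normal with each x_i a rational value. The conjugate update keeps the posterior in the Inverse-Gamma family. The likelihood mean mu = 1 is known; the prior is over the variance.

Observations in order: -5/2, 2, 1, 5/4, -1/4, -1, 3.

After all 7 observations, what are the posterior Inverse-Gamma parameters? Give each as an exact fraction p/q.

obs 1: x=-5/2 → posterior Inverse-Gamma(19/2, 179/24)
obs 2: x=2 → posterior Inverse-Gamma(10, 191/24)
obs 3: x=1 → posterior Inverse-Gamma(21/2, 191/24)
obs 4: x=5/4 → posterior Inverse-Gamma(11, 767/96)
obs 5: x=-1/4 → posterior Inverse-Gamma(23/2, 421/48)
obs 6: x=-1 → posterior Inverse-Gamma(12, 517/48)
obs 7: x=3 → posterior Inverse-Gamma(25/2, 613/48)

alpha=25/2, beta=613/48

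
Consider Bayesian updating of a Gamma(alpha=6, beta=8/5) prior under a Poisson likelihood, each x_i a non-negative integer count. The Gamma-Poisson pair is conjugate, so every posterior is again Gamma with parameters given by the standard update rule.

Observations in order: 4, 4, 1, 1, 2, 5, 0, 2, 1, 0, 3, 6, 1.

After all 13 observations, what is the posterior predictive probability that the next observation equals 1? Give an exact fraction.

obs 1: x=4 → posterior Gamma(10, 13/5)
obs 2: x=4 → posterior Gamma(14, 18/5)
obs 3: x=1 → posterior Gamma(15, 23/5)
obs 4: x=1 → posterior Gamma(16, 28/5)
obs 5: x=2 → posterior Gamma(18, 33/5)
obs 6: x=5 → posterior Gamma(23, 38/5)
obs 7: x=0 → posterior Gamma(23, 43/5)
obs 8: x=2 → posterior Gamma(25, 48/5)
obs 9: x=1 → posterior Gamma(26, 53/5)
obs 10: x=0 → posterior Gamma(26, 58/5)
obs 11: x=3 → posterior Gamma(29, 63/5)
obs 12: x=6 → posterior Gamma(35, 68/5)
obs 13: x=1 → posterior Gamma(36, 73/5)

60061056681751136582234100501394439628019628197537168278463910368805/282616685536061463880262904307481206675350506195537995152225214660608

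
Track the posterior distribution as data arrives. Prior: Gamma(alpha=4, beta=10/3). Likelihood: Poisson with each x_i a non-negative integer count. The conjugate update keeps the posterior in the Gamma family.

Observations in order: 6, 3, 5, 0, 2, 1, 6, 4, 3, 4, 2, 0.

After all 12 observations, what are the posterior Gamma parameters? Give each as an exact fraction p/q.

obs 1: x=6 → posterior Gamma(10, 13/3)
obs 2: x=3 → posterior Gamma(13, 16/3)
obs 3: x=5 → posterior Gamma(18, 19/3)
obs 4: x=0 → posterior Gamma(18, 22/3)
obs 5: x=2 → posterior Gamma(20, 25/3)
obs 6: x=1 → posterior Gamma(21, 28/3)
obs 7: x=6 → posterior Gamma(27, 31/3)
obs 8: x=4 → posterior Gamma(31, 34/3)
obs 9: x=3 → posterior Gamma(34, 37/3)
obs 10: x=4 → posterior Gamma(38, 40/3)
obs 11: x=2 → posterior Gamma(40, 43/3)
obs 12: x=0 → posterior Gamma(40, 46/3)

alpha=40, beta=46/3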